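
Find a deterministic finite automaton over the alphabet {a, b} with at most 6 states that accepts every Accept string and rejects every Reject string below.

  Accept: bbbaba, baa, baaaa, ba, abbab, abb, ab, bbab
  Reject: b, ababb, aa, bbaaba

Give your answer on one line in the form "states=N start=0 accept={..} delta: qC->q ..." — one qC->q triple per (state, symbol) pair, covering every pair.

states=6 start=0 accept={1,3,4,5} delta: 0a->1 0b->2 1a->0 1b->3 2a->3 2b->2 3a->4 3b->3 4a->0 4b->5 5a->0 5b->0

Fold the examples into a partial DFA from state 0: repeatedly fix the first undefined (state, symbol) met by the shortest-then-alphabetical prefix, trying targets in increasing order and rejecting any under which an Accept and a Reject string meet in one state with the same remainder; add a state when all current targets are rejected. Accepting states are where Accept strings end.
a: 0a undefined. 0a->0: no, ab/b meet in 0 with "b" left. Open state 1: 0a->1.
b: 0b undefined. 0b->0: no, baa/aa meet in 1 with "a" left. 0b->1: no, ba/aa meet in 1 with "a" left. Open state 2: 0b->2.
aa: 1a undefined. 1a->0: ok.
ab: 1b undefined. 1b->0: no, abb/b meet in 2. 1b->1: no, abbab/b meet in 2. 1b->2: no, ab/b meet in 2. Open state 3: 1b->3.
ba: 2a undefined. 2a->0: no, ba/aa meet in 0. 2a->1: no, baa/aa meet in 0. 2a->2: no, baa/b meet in 2. 2a->3: ok.
bb: 2b undefined. 2b->0: no, ba/bbaaba meet in 3. 2b->1: no, baa/bbaaba meet in 3 with "a" left. 2b->2: ok.
aba: 3a undefined. 3a->0: no, baa/aa meet in 0. 3a->1: no, baa/bbaaba meet in 1. 3a->2: no, baa/b meet in 2. 3a->3: no, bbbaba/bbaaba meet in 3 with "ba" left. Open state 4: 3a->4.
abb: 3b undefined. 3b->0: no, abb/aa meet in 0. 3b->1: no, bbbaba/aa meet in 0. 3b->2: no, abbab/b meet in 2. 3b->3: ok.
abab: 4b undefined. 4b->0: no, abbab/aa meet in 0. 4b->1: no, ba/ababb meet in 3. 4b->2: no, ba/bbaaba meet in 3. 4b->3: no, bbbaba/bbaaba meet in 4. 4b->4: no, bbbaba/ababb meet in 4. Open state 5: 4b->5.
baaa: 4a undefined. 4a->0: ok.
ababb: 5b undefined. 5b->0: ok.
bbaaba: 5a undefined. 5a->0: ok.
All examples now run through 6 states with every (state, symbol) defined. Accept strings end in {1,3,4,5}, Reject strings end in {0,2}; accept={1,3,4,5}.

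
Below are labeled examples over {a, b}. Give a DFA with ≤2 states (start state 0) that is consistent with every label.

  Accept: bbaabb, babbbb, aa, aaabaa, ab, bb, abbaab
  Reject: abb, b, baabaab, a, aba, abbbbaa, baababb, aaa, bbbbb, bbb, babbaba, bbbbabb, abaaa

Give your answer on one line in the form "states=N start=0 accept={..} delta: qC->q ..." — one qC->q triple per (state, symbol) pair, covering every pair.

Fold the examples into a partial DFA from state 0: repeatedly fix the first undefined (state, symbol) met by the shortest-then-alphabetical prefix, trying targets in increasing order and rejecting any under which an Accept and a Reject string meet in one state with the same remainder; add a state when all current targets are rejected. Accepting states are where Accept strings end.
a: 0a undefined. 0a->0: no, aa/a meet in 0. Open state 1: 0a->1.
b: 0b undefined. 0b->0: no, bb/b meet in 0. 0b->1: ok.
aa: 1a undefined. 1a->0: ok.
ab: 1b undefined. 1b->0: ok.
All examples now run through 2 states with every (state, symbol) defined. Accept strings end in {0}, Reject strings end in {1}; accept={0}.

states=2 start=0 accept={0} delta: 0a->1 0b->1 1a->0 1b->0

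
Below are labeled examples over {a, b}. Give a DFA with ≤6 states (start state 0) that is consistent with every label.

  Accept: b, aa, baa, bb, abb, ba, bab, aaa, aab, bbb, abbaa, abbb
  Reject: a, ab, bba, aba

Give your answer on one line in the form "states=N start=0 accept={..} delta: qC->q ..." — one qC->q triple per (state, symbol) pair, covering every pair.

Grow the machine one transition at a time. Run the examples from 0; the earliest place one falls off (shortest prefix, ties alphabetical) gets sent to the lowest-numbered state that keeps every Accept/Reject pair distinguishable — a pair clashes when both reach the same state with identical unread suffix — and to a fresh state only if none does.
a: 0a undefined. 0a->0: no, b/ab meet in 0 with "b" left. Open state 1: 0a->1.
b: 0b undefined. 0b->0: no, ba/a meet in 1. 0b->1: no, b/a meet in 1. Open state 2: 0b->2.
aa: 1a undefined. 1a->0: no, aaa/a meet in 1. 1a->1: no, aa/a meet in 1. 1a->2: ok.
ab: 1b undefined. 1b->0: ok.
ba: 2a undefined. 2a->0: no, baa/a meet in 1. 2a->1: no, ba/a meet in 1. 2a->2: ok.
bb: 2b undefined. 2b->0: no, bb/ab meet in 0. 2b->1: no, b/bba meet in 2. 2b->2: no, b/bba meet in 2. Open state 3: 2b->3.
bba: 3a undefined. 3a->0: ok.
bbb: 3b undefined. 3b->0: no, bbb/ab meet in 0. 3b->1: no, bbb/a meet in 1. 3b->2: ok.
All examples now run through 4 states with every (state, symbol) defined. Accept strings end in {2,3}, Reject strings end in {0,1}; accept={2,3}.

states=4 start=0 accept={2,3} delta: 0a->1 0b->2 1a->2 1b->0 2a->2 2b->3 3a->0 3b->2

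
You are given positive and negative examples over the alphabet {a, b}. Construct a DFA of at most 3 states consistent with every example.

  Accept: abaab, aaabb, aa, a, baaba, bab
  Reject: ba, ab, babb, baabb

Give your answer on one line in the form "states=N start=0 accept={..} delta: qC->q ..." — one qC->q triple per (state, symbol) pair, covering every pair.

Fold the examples into a partial DFA from state 0: repeatedly fix the first undefined (state, symbol) met by the shortest-then-alphabetical prefix, trying targets in increasing order and rejecting any under which an Accept and a Reject string meet in one state with the same remainder; add a state when all current targets are rejected. Accepting states are where Accept strings end.
a: 0a undefined. 0a->0: ok.
b: 0b undefined. 0b->0: no, abaab/ba meet in 0. Open state 1: 0b->1.
ba: 1a undefined. 1a->0: no, abaab/ab meet in 1. 1a->1: ok.
bab: 1b undefined. 1b->0: ok.
All examples now run through 2 states with every (state, symbol) defined. Accept strings end in {0}, Reject strings end in {1}; accept={0}.

states=2 start=0 accept={0} delta: 0a->0 0b->1 1a->1 1b->0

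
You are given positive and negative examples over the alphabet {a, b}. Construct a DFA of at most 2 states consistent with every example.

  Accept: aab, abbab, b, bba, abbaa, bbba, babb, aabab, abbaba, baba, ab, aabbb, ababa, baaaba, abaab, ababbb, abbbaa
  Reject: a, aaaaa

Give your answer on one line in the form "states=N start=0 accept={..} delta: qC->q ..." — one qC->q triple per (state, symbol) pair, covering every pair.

Grow the machine one transition at a time. Run the examples from 0; the earliest place one falls off (shortest prefix, ties alphabetical) gets sent to the lowest-numbered state that keeps every Accept/Reject pair distinguishable — a pair clashes when both reach the same state with identical unread suffix — and to a fresh state only if none does.
a: 0a undefined. 0a->0: ok.
b: 0b undefined. 0b->0: no, aab/a meet in 0. Open state 1: 0b->1.
ba: 1a undefined. 1a->0: no, baba/a meet in 0. 1a->1: ok.
bb: 1b undefined. 1b->0: no, bba/a meet in 0. 1b->1: ok.
All examples now run through 2 states with every (state, symbol) defined. Accept strings end in {1}, Reject strings end in {0}; accept={1}.

states=2 start=0 accept={1} delta: 0a->0 0b->1 1a->1 1b->1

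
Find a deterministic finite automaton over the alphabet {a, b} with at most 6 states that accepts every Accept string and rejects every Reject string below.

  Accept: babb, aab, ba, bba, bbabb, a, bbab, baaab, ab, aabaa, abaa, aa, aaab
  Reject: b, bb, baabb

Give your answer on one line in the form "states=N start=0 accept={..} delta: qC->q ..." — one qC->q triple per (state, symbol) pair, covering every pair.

states=4 start=0 accept={1,2,3} delta: 0a->1 0b->0 1a->2 1b->1 2a->1 2b->3 3a->0 3b->0

State merging on the prefix tree: take the shortest (then alphabetical) example prefix whose next move is undefined and point that move at state 0, else 1, else 2, ...; a target is out if some Accept/Reject pair would then sit in one state with the same input left (inseparable). If every existing state is out, open a new one.
a: 0a undefined. 0a->0: no, aab/b meet in 0 with "b" left. Open state 1: 0a->1.
b: 0b undefined. 0b->0: ok.
aa: 1a undefined. 1a->0: no, aab/b meet in 0. 1a->1: no, babb/baabb meet in 1 with "bb" left. Open state 2: 1a->2.
ab: 1b undefined. 1b->0: no, babb/b meet in 0. 1b->1: ok.
aaa: 2a undefined. 2a->0: no, baaab/b meet in 0. 2a->1: ok.
aab: 2b undefined. 2b->0: no, aab/b meet in 0. 2b->1: no, babb/baabb meet in 1. 2b->2: no, aab/baabb meet in 2. Open state 3: 2b->3.
aaba: 3a undefined. 3a->0: ok.
baabb: 3b undefined. 3b->0: ok.
All examples now run through 4 states with every (state, symbol) defined. Accept strings end in {1,2,3}, Reject strings end in {0}; accept={1,2,3}.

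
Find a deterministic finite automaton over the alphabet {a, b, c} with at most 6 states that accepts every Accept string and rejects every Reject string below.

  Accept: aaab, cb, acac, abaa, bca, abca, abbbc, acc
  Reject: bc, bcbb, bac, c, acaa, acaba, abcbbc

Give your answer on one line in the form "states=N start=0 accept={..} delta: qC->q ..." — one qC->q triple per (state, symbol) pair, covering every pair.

Grow the machine one transition at a time. Run the examples from 0; the earliest place one falls off (shortest prefix, ties alphabetical) gets sent to the lowest-numbered state that keeps every Accept/Reject pair distinguishable — a pair clashes when both reach the same state with identical unread suffix — and to a fresh state only if none does.
a: 0a undefined. 0a->0: ok.
b: 0b undefined. 0b->0: no, abbbc/bc meet in 0 with "c" left. Open state 1: 0b->1.
c: 0c undefined. 0c->0: no, acac/c meet in 0. 0c->1: no, aaab/c meet in 1. Open state 2: 0c->2.
ba: 1a undefined. 1a->0: ok.
bc: 1c undefined. 1c->0: no, abaa/bc meet in 0. 1c->1: no, aaab/bc meet in 1. 1c->2: ok.
cb: 2b undefined. 2b->0: no, aaab/bcbb meet in 1. 2b->1: ok.
abb: 1b undefined. 1b->0: no, abaa/bcbb meet in 0. 1b->1: no, aaab/bcbb meet in 1. 1b->2: no, abbbc/bc meet in 2. Open state 3: 1b->3.
aca: 2a undefined. 2a->0: no, acac/bc meet in 2. 2a->1: no, acac/bc meet in 2. 2a->2: no, abaa/acaba meet in 0. 2a->3: no, acac/abcbbc meet in 3 with "c" left. Open state 4: 2a->4.
acc: 2c undefined. 2c->0: ok.
abbb: 3b undefined. 3b->0: no, abbbc/bc meet in 2. 3b->1: no, abbbc/bc meet in 2. 3b->2: ok.
acaa: 4a undefined. 4a->0: no, abaa/acaa meet in 0. 4a->1: no, aaab/acaa meet in 1. 4a->2: ok.
acab: 4b undefined. 4b->0: no, abaa/acaba meet in 0. 4b->1: no, abaa/acaba meet in 0. 4b->2: no, bca/acaba meet in 4. 4b->3: ok.
acac: 4c undefined. 4c->0: ok.
acaba: 3a undefined. 3a->0: no, acac/acaba meet in 0. 3a->1: no, aaab/acaba meet in 1. 3a->2: ok.
abcbbc: 3c undefined. 3c->0: no, acac/abcbbc meet in 0. 3c->1: no, aaab/abcbbc meet in 1. 3c->2: ok.
All examples now run through 5 states with every (state, symbol) defined. Accept strings end in {0,1,4}, Reject strings end in {2,3}; accept={0,1,4}.

states=5 start=0 accept={0,1,4} delta: 0a->0 0b->1 0c->2 1a->0 1b->3 1c->2 2a->4 2b->1 2c->0 3a->2 3b->2 3c->2 4a->2 4b->3 4c->0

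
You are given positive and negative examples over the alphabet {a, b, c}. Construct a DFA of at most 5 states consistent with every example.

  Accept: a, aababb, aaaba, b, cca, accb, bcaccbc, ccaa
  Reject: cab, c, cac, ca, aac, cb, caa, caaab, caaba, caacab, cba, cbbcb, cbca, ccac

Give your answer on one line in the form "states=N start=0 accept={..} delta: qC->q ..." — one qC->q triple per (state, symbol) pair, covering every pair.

Fold the examples into a partial DFA from state 0: repeatedly fix the first undefined (state, symbol) met by the shortest-then-alphabetical prefix, trying targets in increasing order and rejecting any under which an Accept and a Reject string meet in one state with the same remainder; add a state when all current targets are rejected. Accepting states are where Accept strings end.
a: 0a undefined. 0a->0: ok.
b: 0b undefined. 0b->0: ok.
c: 0c undefined. 0c->0: no, a/cab meet in 0. Open state 1: 0c->1.
ca: 1a undefined. 1a->0: no, a/cab meet in 0. 1a->1: ok.
cb: 1b undefined. 1b->0: no, a/cab meet in 0. 1b->1: no, cca/cbca meet in 1 with "ca" left. Open state 2: 1b->2.
cc: 1c undefined. 1c->0: no, a/cac meet in 0. 1c->1: no, cca/c meet in 1. 1c->2: no, cca/caaba meet in 2 with "a" left. Open state 3: 1c->3.
cba: 2a undefined. 2a->0: no, a/caaba meet in 0. 2a->1: ok.
cbb: 2b undefined. 2b->0: ok.
cbc: 2c undefined. 2c->0: no, a/cbca meet in 0. 2c->1: ok.
cca: 3a undefined. 3a->0: no, a/caacab meet in 0. 3a->1: no, cca/c meet in 1. 3a->2: no, a/caacab meet in 0. 3a->3: no, cca/cac meet in 3. Open state 4: 3a->4.
accb: 3b undefined. 3b->0: ok.
ccaa: 4a undefined. 4a->0: ok.
ccac: 4c undefined. 4c->0: no, a/ccac meet in 0. 4c->1: ok.
bcacc: 3c undefined. 3c->0: no, bcaccbc/c meet in 1. 3c->1: no, bcaccbc/c meet in 1. 3c->2: no, bcaccbc/c meet in 1. 3c->3: no, bcaccbc/c meet in 1. 3c->4: ok.
bcaccb: 4b undefined. 4b->0: no, a/caacab meet in 0. 4b->1: no, bcaccbc/cac meet in 3. 4b->2: no, bcaccbc/c meet in 1. 4b->3: ok.
All examples now run through 5 states with every (state, symbol) defined. Accept strings end in {0,4}, Reject strings end in {1,2,3}; accept={0,4}.

states=5 start=0 accept={0,4} delta: 0a->0 0b->0 0c->1 1a->1 1b->2 1c->3 2a->1 2b->0 2c->1 3a->4 3b->0 3c->4 4a->0 4b->3 4c->1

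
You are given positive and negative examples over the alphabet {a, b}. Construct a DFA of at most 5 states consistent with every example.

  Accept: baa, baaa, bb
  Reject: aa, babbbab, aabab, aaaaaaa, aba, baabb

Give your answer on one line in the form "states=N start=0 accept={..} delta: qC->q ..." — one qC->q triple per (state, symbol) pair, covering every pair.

states=4 start=0 accept={1,3} delta: 0a->0 0b->1 1a->2 1b->1 2a->3 2b->0 3a->1 3b->2

State merging on the prefix tree: take the shortest (then alphabetical) example prefix whose next move is undefined and point that move at state 0, else 1, else 2, ...; a target is out if some Accept/Reject pair would then sit in one state with the same input left (inseparable). If every existing state is out, open a new one.
a: 0a undefined. 0a->0: ok.
b: 0b undefined. 0b->0: no, baa/aa meet in 0. Open state 1: 0b->1.
ba: 1a undefined. 1a->0: no, baa/aa meet in 0. 1a->1: no, baa/aba meet in 1. Open state 2: 1a->2.
bb: 1b undefined. 1b->0: no, bb/aa meet in 0. 1b->1: ok.
baa: 2a undefined. 2a->0: no, baa/aa meet in 0. 2a->1: no, baa/baabb meet in 1. 2a->2: no, baa/aba meet in 2. Open state 3: 2a->3.
bab: 2b undefined. 2b->0: ok.
baaa: 3a undefined. 3a->0: no, baaa/aa meet in 0. 3a->1: ok.
baab: 3b undefined. 3b->0: no, baaa/baabb meet in 1. 3b->1: no, baaa/baabb meet in 1. 3b->2: ok.
All examples now run through 4 states with every (state, symbol) defined. Accept strings end in {1,3}, Reject strings end in {0,2}; accept={1,3}.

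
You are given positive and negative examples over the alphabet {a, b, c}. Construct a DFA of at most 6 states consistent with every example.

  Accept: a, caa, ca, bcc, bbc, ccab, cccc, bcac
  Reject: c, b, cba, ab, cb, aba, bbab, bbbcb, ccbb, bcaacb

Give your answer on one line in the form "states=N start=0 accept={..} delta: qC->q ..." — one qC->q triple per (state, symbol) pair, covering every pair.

Fold the examples into a partial DFA from state 0: repeatedly fix the first undefined (state, symbol) met by the shortest-then-alphabetical prefix, trying targets in increasing order and rejecting any under which an Accept and a Reject string meet in one state with the same remainder; add a state when all current targets are rejected. Accepting states are where Accept strings end.
a: 0a undefined. 0a->0: ok.
b: 0b undefined. 0b->0: no, a/b meet in 0. Open state 1: 0b->1.
c: 0c undefined. 0c->0: no, a/c meet in 0. 0c->1: no, ca/aba meet in 1 with "a" left. Open state 2: 0c->2.
bb: 1b undefined. 1b->0: no, bbc/c meet in 2. 1b->1: ok.
bc: 1c undefined. 1c->0: no, bcc/c meet in 2. 1c->1: no, bcc/b meet in 1. 1c->2: no, bbc/c meet in 2. Open state 3: 1c->3.
ca: 2a undefined. 2a->0: ok.
cb: 2b undefined. 2b->0: no, a/cba meet in 0. 2b->1: ok.
cc: 2c undefined. 2c->0: no, ccab/b meet in 1. 2c->1: no, ccab/bbab meet in 1 with "ab" left. 2c->2: no, ccab/b meet in 1. 2c->3: ok.
aba: 1a undefined. 1a->0: no, a/cba meet in 0. 1a->1: ok.
bca: 3a undefined. 3a->0: no, ccab/b meet in 1. 3a->1: no, ccab/b meet in 1. 3a->2: no, ccab/b meet in 1. 3a->3: no, ccab/bbbcb meet in 3 with "b" left. Open state 4: 3a->4.
bcc: 3c undefined. 3c->0: no, cccc/c meet in 2. 3c->1: no, bcc/b meet in 1. 3c->2: no, bcc/c meet in 2. 3c->3: ok.
ccb: 3b undefined. 3b->0: no, a/bbbcb meet in 0. 3b->1: ok.
bcaa: 4a undefined. 4a->0: ok.
bcac: 4c undefined. 4c->0: ok.
ccab: 4b undefined. 4b->0: ok.
All examples now run through 5 states with every (state, symbol) defined. Accept strings end in {0,3}, Reject strings end in {1,2}; accept={0,3}.

states=5 start=0 accept={0,3} delta: 0a->0 0b->1 0c->2 1a->1 1b->1 1c->3 2a->0 2b->1 2c->3 3a->4 3b->1 3c->3 4a->0 4b->0 4c->0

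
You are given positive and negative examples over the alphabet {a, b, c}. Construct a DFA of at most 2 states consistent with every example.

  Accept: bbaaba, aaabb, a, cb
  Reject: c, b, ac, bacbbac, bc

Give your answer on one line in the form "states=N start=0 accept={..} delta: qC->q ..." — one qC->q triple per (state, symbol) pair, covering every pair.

Grow the machine one transition at a time. Run the examples from 0; the earliest place one falls off (shortest prefix, ties alphabetical) gets sent to the lowest-numbered state that keeps every Accept/Reject pair distinguishable — a pair clashes when both reach the same state with identical unread suffix — and to a fresh state only if none does.
a: 0a undefined. 0a->0: ok.
b: 0b undefined. 0b->0: no, bbaaba/b meet in 0. Open state 1: 0b->1.
c: 0c undefined. 0c->0: no, a/c meet in 0. 0c->1: ok.
ba: 1a undefined. 1a->0: ok.
bb: 1b undefined. 1b->0: ok.
bc: 1c undefined. 1c->0: no, bbaaba/bc meet in 0. 1c->1: ok.
All examples now run through 2 states with every (state, symbol) defined. Accept strings end in {0}, Reject strings end in {1}; accept={0}.

states=2 start=0 accept={0} delta: 0a->0 0b->1 0c->1 1a->0 1b->0 1c->1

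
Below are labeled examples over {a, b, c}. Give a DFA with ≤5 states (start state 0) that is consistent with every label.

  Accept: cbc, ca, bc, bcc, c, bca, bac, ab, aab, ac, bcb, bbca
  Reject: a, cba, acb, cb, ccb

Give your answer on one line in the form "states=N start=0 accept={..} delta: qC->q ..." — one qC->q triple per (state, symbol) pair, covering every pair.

states=4 start=0 accept={1,2,3} delta: 0a->0 0b->1 0c->2 1a->0 1b->0 1c->3 2a->1 2b->0 2c->1 3a->1 3b->1 3c->1

Grow the machine one transition at a time. Run the examples from 0; the earliest place one falls off (shortest prefix, ties alphabetical) gets sent to the lowest-numbered state that keeps every Accept/Reject pair distinguishable — a pair clashes when both reach the same state with identical unread suffix — and to a fresh state only if none does.
a: 0a undefined. 0a->0: ok.
b: 0b undefined. 0b->0: no, ab/a meet in 0. Open state 1: 0b->1.
c: 0c undefined. 0c->0: no, ca/a meet in 0. 0c->1: no, bcb/ccb meet in 1 with "cb" left. Open state 2: 0c->2.
ba: 1a undefined. 1a->0: ok.
bb: 1b undefined. 1b->0: ok.
bc: 1c undefined. 1c->0: no, bc/a meet in 0. 1c->1: no, bca/a meet in 0. 1c->2: no, bcb/acb meet in 2 with "b" left. Open state 3: 1c->3.
ca: 2a undefined. 2a->0: no, ca/a meet in 0. 2a->1: ok.
cb: 2b undefined. 2b->0: ok.
cc: 2c undefined. 2c->0: no, ca/ccb meet in 1. 2c->1: ok.
bca: 3a undefined. 3a->0: no, bca/a meet in 0. 3a->1: ok.
bcb: 3b undefined. 3b->0: no, bcb/a meet in 0. 3b->1: ok.
bcc: 3c undefined. 3c->0: no, bcc/a meet in 0. 3c->1: ok.
All examples now run through 4 states with every (state, symbol) defined. Accept strings end in {1,2,3}, Reject strings end in {0}; accept={1,2,3}.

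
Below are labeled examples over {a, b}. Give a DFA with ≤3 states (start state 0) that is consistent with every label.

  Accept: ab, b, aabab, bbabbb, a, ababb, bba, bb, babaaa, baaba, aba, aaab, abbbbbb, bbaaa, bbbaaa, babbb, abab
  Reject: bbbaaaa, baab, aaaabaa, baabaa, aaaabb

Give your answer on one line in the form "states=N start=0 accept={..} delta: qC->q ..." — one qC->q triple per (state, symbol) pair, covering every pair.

states=3 start=0 accept={0,1} delta: 0a->1 0b->0 1a->2 1b->0 2a->1 2b->2

Fold the examples into a partial DFA from state 0: repeatedly fix the first undefined (state, symbol) met by the shortest-then-alphabetical prefix, trying targets in increasing order and rejecting any under which an Accept and a Reject string meet in one state with the same remainder; add a state when all current targets are rejected. Accepting states are where Accept strings end.
a: 0a undefined. 0a->0: no, bb/aaaabb meet in 0 with "bb" left. Open state 1: 0a->1.
b: 0b undefined. 0b->0: ok.
aa: 1a undefined. 1a->0: no, b/bbbaaaa meet in 0. 1a->1: no, ab/baab meet in 1 with "b" left. Open state 2: 1a->2.
ab: 1b undefined. 1b->0: ok.
aaa: 2a undefined. 2a->0: no, ab/aaaabb meet in 0. 2a->1: ok.
aab: 2b undefined. 2b->0: no, ab/baab meet in 0. 2b->1: no, ab/aaaabb meet in 0. 2b->2: ok.
All examples now run through 3 states with every (state, symbol) defined. Accept strings end in {0,1}, Reject strings end in {2}; accept={0,1}.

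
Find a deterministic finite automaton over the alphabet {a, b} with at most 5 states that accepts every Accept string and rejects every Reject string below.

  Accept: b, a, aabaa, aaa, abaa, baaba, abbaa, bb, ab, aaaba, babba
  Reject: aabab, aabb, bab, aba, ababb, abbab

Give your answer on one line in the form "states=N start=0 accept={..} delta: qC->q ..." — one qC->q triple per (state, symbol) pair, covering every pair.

states=4 start=0 accept={1,3} delta: 0a->1 0b->1 1a->2 1b->1 2a->3 2b->2 3a->1 3b->0

State merging on the prefix tree: take the shortest (then alphabetical) example prefix whose next move is undefined and point that move at state 0, else 1, else 2, ...; a target is out if some Accept/Reject pair would then sit in one state with the same input left (inseparable). If every existing state is out, open a new one.
a: 0a undefined. 0a->0: no, bb/aabb meet in 0 with "bb" left. Open state 1: 0a->1.
b: 0b undefined. 0b->0: no, ab/bab meet in 1 with "b" left. 0b->1: ok.
aa: 1a undefined. 1a->0: no, b/aabab meet in 1. 1a->1: no, baaba/aba meet in 1 with "ba" left. Open state 2: 1a->2.
ab: 1b undefined. 1b->0: no, b/aba meet in 1. 1b->1: ok.
aaa: 2a undefined. 2a->0: no, baaba/aba meet in 2. 2a->1: no, baaba/aba meet in 2. 2a->2: no, aaa/aba meet in 2. Open state 3: 2a->3.
aab: 2b undefined. 2b->0: no, b/aabab meet in 1. 2b->1: no, b/aabab meet in 1. 2b->2: ok.
aaab: 3b undefined. 3b->0: ok.
aabaa: 3a undefined. 3a->0: no, aabaa/aabab meet in 0. 3a->1: ok.
All examples now run through 4 states with every (state, symbol) defined. Accept strings end in {1,3}, Reject strings end in {0,2}; accept={1,3}.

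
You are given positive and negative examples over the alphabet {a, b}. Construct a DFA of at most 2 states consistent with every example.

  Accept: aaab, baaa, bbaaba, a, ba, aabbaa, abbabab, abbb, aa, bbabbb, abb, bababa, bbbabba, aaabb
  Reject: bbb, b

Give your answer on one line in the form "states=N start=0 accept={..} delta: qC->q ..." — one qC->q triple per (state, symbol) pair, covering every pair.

Fold the examples into a partial DFA from state 0: repeatedly fix the first undefined (state, symbol) met by the shortest-then-alphabetical prefix, trying targets in increasing order and rejecting any under which an Accept and a Reject string meet in one state with the same remainder; add a state when all current targets are rejected. Accepting states are where Accept strings end.
a: 0a undefined. 0a->0: no, aaab/b meet in 0 with "b" left. Open state 1: 0a->1.
b: 0b undefined. 0b->0: ok.
aa: 1a undefined. 1a->0: no, aabbaa/bbb meet in 0. 1a->1: ok.
ab: 1b undefined. 1b->0: no, aaab/bbb meet in 0. 1b->1: ok.
All examples now run through 2 states with every (state, symbol) defined. Accept strings end in {1}, Reject strings end in {0}; accept={1}.

states=2 start=0 accept={1} delta: 0a->1 0b->0 1a->1 1b->1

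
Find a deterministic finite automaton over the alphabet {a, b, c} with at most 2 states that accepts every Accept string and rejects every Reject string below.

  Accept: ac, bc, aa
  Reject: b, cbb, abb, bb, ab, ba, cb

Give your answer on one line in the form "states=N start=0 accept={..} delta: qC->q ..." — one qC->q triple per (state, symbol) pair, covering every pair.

states=2 start=0 accept={0} delta: 0a->0 0b->1 0c->0 1a->1 1b->1 1c->0

State merging on the prefix tree: take the shortest (then alphabetical) example prefix whose next move is undefined and point that move at state 0, else 1, else 2, ...; a target is out if some Accept/Reject pair would then sit in one state with the same input left (inseparable). If every existing state is out, open a new one.
a: 0a undefined. 0a->0: ok.
b: 0b undefined. 0b->0: no, aa/b meet in 0. Open state 1: 0b->1.
c: 0c undefined. 0c->0: ok.
ba: 1a undefined. 1a->0: no, ac/ba meet in 0. 1a->1: ok.
bb: 1b undefined. 1b->0: no, ac/cbb meet in 0. 1b->1: ok.
bc: 1c undefined. 1c->0: ok.
All examples now run through 2 states with every (state, symbol) defined. Accept strings end in {0}, Reject strings end in {1}; accept={0}.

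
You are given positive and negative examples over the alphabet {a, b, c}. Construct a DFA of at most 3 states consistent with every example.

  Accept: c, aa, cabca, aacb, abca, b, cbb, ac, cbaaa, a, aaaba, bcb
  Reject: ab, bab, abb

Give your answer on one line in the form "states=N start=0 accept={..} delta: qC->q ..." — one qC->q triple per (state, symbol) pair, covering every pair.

states=3 start=0 accept={0,1} delta: 0a->1 0b->0 0c->0 1a->0 1b->2 1c->0 2a->0 2b->2 2c->0

State merging on the prefix tree: take the shortest (then alphabetical) example prefix whose next move is undefined and point that move at state 0, else 1, else 2, ...; a target is out if some Accept/Reject pair would then sit in one state with the same input left (inseparable). If every existing state is out, open a new one.
a: 0a undefined. 0a->0: no, b/ab meet in 0 with "b" left. Open state 1: 0a->1.
b: 0b undefined. 0b->0: ok.
c: 0c undefined. 0c->0: ok.
aa: 1a undefined. 1a->0: ok.
ab: 1b undefined. 1b->0: no, c/ab meet in 0. 1b->1: no, cbaaa/ab meet in 1. Open state 2: 1b->2.
ac: 1c undefined. 1c->0: ok.
abb: 2b undefined. 2b->0: no, c/abb meet in 0. 2b->1: no, cbaaa/abb meet in 1. 2b->2: ok.
abc: 2c undefined. 2c->0: ok.
aaaba: 2a undefined. 2a->0: ok.
All examples now run through 3 states with every (state, symbol) defined. Accept strings end in {0,1}, Reject strings end in {2}; accept={0,1}.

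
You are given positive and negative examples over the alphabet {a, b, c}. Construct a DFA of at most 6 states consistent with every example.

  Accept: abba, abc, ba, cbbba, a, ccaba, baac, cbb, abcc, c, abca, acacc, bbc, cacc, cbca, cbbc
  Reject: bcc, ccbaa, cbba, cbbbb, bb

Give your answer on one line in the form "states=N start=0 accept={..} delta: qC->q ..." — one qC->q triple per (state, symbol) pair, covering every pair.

states=5 start=0 accept={1,2,4} delta: 0a->1 0b->0 0c->2 1a->1 1b->1 1c->1 2a->1 2b->3 2c->3 3a->0 3b->4 3c->0 4a->3 4b->0 4c->1

Fold the examples into a partial DFA from state 0: repeatedly fix the first undefined (state, symbol) met by the shortest-then-alphabetical prefix, trying targets in increasing order and rejecting any under which an Accept and a Reject string meet in one state with the same remainder; add a state when all current targets are rejected. Accepting states are where Accept strings end.
a: 0a undefined. 0a->0: no, abcc/bcc meet in 0 with "bcc" left. Open state 1: 0a->1.
b: 0b undefined. 0b->0: ok.
c: 0c undefined. 0c->0: no, ba/cbba meet in 1. 0c->1: no, abba/cbba meet in 1 with "bba" left. Open state 2: 0c->2.
ab: 1b undefined. 1b->0: no, abcc/bcc meet in 2 with "c" left. 1b->1: ok.
ac: 1c undefined. 1c->0: no, abc/bb meet in 0. 1c->1: ok.
ca: 2a undefined. 2a->0: no, cacc/bcc meet in 2 with "c" left. 2a->1: ok.
cb: 2b undefined. 2b->0: no, abc/cbba meet in 1. 2b->1: no, abba/cbba meet in 1 with "a" left. 2b->2: no, abc/cbba meet in 1. Open state 3: 2b->3.
cc: 2c undefined. 2c->0: no, abba/ccbaa meet in 1 with "a" left. 2c->1: no, abc/bcc meet in 1. 2c->2: no, c/bcc meet in 2. 2c->3: ok.
aca: 1a undefined. 1a->0: no, abba/bb meet in 0. 1a->1: ok.
cbb: 3b undefined. 3b->0: no, abba/ccbaa meet in 1. 3b->1: no, abba/ccbaa meet in 1. 3b->2: no, abba/ccbaa meet in 1. 3b->3: no, cbbba/cbba meet in 3 with "a" left. Open state 4: 3b->4.
cbc: 3c undefined. 3c->0: ok.
cca: 3a undefined. 3a->0: ok.
cbba: 4a undefined. 4a->0: no, abba/ccbaa meet in 1. 4a->1: no, abba/ccbaa meet in 1. 4a->2: no, abba/ccbaa meet in 1. 4a->3: ok.
cbbb: 4b undefined. 4b->0: ok.
cbbc: 4c undefined. 4c->0: no, cbbc/ccbaa meet in 0. 4c->1: ok.
All examples now run through 5 states with every (state, symbol) defined. Accept strings end in {1,2,4}, Reject strings end in {0,3}; accept={1,2,4}.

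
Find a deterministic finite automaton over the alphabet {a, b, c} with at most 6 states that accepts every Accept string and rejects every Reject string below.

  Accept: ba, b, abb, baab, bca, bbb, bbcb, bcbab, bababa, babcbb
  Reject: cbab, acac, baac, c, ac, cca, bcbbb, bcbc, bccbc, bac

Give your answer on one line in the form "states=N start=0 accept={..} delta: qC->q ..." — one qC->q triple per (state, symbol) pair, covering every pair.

State merging on the prefix tree: take the shortest (then alphabetical) example prefix whose next move is undefined and point that move at state 0, else 1, else 2, ...; a target is out if some Accept/Reject pair would then sit in one state with the same input left (inseparable). If every existing state is out, open a new one.
a: 0a undefined. 0a->0: ok.
b: 0b undefined. 0b->0: no, bcbab/cbab meet in 0 with "cbab" left. Open state 1: 0b->1.
c: 0c undefined. 0c->0: ok.
ba: 1a undefined. 1a->0: no, ba/acac meet in 0. 1a->1: no, abb/cbab meet in 1 with "b" left. Open state 2: 1a->2.
bb: 1b undefined. 1b->0: no, abb/acac meet in 0. 1b->1: ok.
bc: 1c undefined. 1c->0: no, b/bcbbb meet in 1. 1c->1: no, b/bcbbb meet in 1. 1c->2: no, bbcb/cbab meet in 2 with "b" left. Open state 3: 1c->3.
baa: 2a undefined. 2a->0: ok.
bab: 2b undefined. 2b->0: ok.
bac: 2c undefined. 2c->0: ok.
bca: 3a undefined. 3a->0: no, bca/cbab meet in 0. 3a->1: ok.
bcb: 3b undefined. 3b->0: no, b/bcbbb meet in 1. 3b->1: no, b/bcbbb meet in 1. 3b->2: no, b/bcbbb meet in 1. 3b->3: no, bbcb/bcbbb meet in 3. Open state 4: 3b->4.
bcc: 3c undefined. 3c->0: ok.
bcba: 4a undefined. 4a->0: ok.
bcbb: 4b undefined. 4b->0: no, b/bcbbb meet in 1. 4b->1: no, b/bcbbb meet in 1. 4b->2: ok.
bcbc: 4c undefined. 4c->0: ok.
All examples now run through 5 states with every (state, symbol) defined. Accept strings end in {1,2,4}, Reject strings end in {0,3}; accept={1,2,4}.

states=5 start=0 accept={1,2,4} delta: 0a->0 0b->1 0c->0 1a->2 1b->1 1c->3 2a->0 2b->0 2c->0 3a->1 3b->4 3c->0 4a->0 4b->2 4c->0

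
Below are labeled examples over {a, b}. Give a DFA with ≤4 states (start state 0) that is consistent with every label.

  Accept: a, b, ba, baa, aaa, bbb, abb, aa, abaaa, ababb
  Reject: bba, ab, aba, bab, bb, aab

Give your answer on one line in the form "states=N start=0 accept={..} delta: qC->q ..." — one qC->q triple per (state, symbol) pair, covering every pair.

State merging on the prefix tree: take the shortest (then alphabetical) example prefix whose next move is undefined and point that move at state 0, else 1, else 2, ...; a target is out if some Accept/Reject pair would then sit in one state with the same input left (inseparable). If every existing state is out, open a new one.
a: 0a undefined. 0a->0: no, b/ab meet in 0 with "b" left. Open state 1: 0a->1.
b: 0b undefined. 0b->0: no, a/bba meet in 1. 0b->1: ok.
aa: 1a undefined. 1a->0: no, a/bab meet in 1. 1a->1: ok.
ab: 1b undefined. 1b->0: no, a/bba meet in 1. 1b->1: no, a/bba meet in 1. Open state 2: 1b->2.
aba: 2a undefined. 2a->0: no, ababb/ab meet in 2. 2a->1: no, a/bba meet in 1. 2a->2: no, abaaa/bba meet in 2. Open state 3: 2a->3.
abb: 2b undefined. 2b->0: ok.
abaa: 3a undefined. 3a->0: ok.
abab: 3b undefined. 3b->0: ok.
All examples now run through 4 states with every (state, symbol) defined. Accept strings end in {0,1}, Reject strings end in {2,3}; accept={0,1}.

states=4 start=0 accept={0,1} delta: 0a->1 0b->1 1a->1 1b->2 2a->3 2b->0 3a->0 3b->0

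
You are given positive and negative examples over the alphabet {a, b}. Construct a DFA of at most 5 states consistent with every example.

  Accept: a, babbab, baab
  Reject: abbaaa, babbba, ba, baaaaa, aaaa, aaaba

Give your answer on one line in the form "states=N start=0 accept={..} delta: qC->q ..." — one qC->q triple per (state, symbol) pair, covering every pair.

states=2 start=0 accept={1} delta: 0a->1 0b->1 1a->0 1b->1

Fold the examples into a partial DFA from state 0: repeatedly fix the first undefined (state, symbol) met by the shortest-then-alphabetical prefix, trying targets in increasing order and rejecting any under which an Accept and a Reject string meet in one state with the same remainder; add a state when all current targets are rejected. Accepting states are where Accept strings end.
a: 0a undefined. 0a->0: no, a/aaaa meet in 0. Open state 1: 0a->1.
b: 0b undefined. 0b->0: no, a/ba meet in 1. 0b->1: ok.
aa: 1a undefined. 1a->0: ok.
ab: 1b undefined. 1b->0: no, a/aaaba meet in 1. 1b->1: ok.
All examples now run through 2 states with every (state, symbol) defined. Accept strings end in {1}, Reject strings end in {0}; accept={1}.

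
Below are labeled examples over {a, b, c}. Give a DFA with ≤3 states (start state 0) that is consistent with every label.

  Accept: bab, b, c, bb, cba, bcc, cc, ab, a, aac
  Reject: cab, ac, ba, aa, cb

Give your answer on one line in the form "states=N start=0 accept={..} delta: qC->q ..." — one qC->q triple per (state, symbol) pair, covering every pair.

Grow the machine one transition at a time. Run the examples from 0; the earliest place one falls off (shortest prefix, ties alphabetical) gets sent to the lowest-numbered state that keeps every Accept/Reject pair distinguishable — a pair clashes when both reach the same state with identical unread suffix — and to a fresh state only if none does.
a: 0a undefined. 0a->0: no, c/ac meet in 0 with "c" left. Open state 1: 0a->1.
b: 0b undefined. 0b->0: no, a/ba meet in 1. 0b->1: ok.
c: 0c undefined. 0c->0: no, b/cb meet in 1. 0c->1: no, bab/cab meet in 1 with "ab" left. Open state 2: 0c->2.
aa: 1a undefined. 1a->0: ok.
ab: 1b undefined. 1b->0: no, bb/ba meet in 0. 1b->1: ok.
ac: 1c undefined. 1c->0: ok.
ca: 2a undefined. 2a->0: no, bab/cab meet in 1. 2a->1: no, bab/cab meet in 1. 2a->2: ok.
cb: 2b undefined. 2b->0: ok.
cc: 2c undefined. 2c->0: no, cc/cab meet in 0. 2c->1: ok.
All examples now run through 3 states with every (state, symbol) defined. Accept strings end in {1,2}, Reject strings end in {0}; accept={1,2}.

states=3 start=0 accept={1,2} delta: 0a->1 0b->1 0c->2 1a->0 1b->1 1c->0 2a->2 2b->0 2c->1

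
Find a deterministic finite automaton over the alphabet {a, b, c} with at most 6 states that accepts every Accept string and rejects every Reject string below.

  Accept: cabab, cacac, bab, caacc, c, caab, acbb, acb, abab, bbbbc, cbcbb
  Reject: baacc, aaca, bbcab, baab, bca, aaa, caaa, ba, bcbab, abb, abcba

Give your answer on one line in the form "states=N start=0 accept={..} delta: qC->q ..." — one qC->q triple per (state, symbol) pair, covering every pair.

states=5 start=0 accept={2} delta: 0a->0 0b->1 0c->2 1a->3 1b->0 1c->1 2a->4 2b->2 2c->3 3a->0 3b->2 3c->2 4a->2 4b->1 4c->0

Fold the examples into a partial DFA from state 0: repeatedly fix the first undefined (state, symbol) met by the shortest-then-alphabetical prefix, trying targets in increasing order and rejecting any under which an Accept and a Reject string meet in one state with the same remainder; add a state when all current targets are rejected. Accepting states are where Accept strings end.
a: 0a undefined. 0a->0: ok.
b: 0b undefined. 0b->0: no, bab/baab meet in 0. Open state 1: 0b->1.
c: 0c undefined. 0c->0: no, cacac/aaca meet in 0. 0c->1: no, caacc/baacc meet in 1 with "aacc" left. Open state 2: 0c->2.
ba: 1a undefined. 1a->0: no, bab/baab meet in 1. 1a->1: no, bab/baab meet in 1 with "b" left. 1a->2: no, c/ba meet in 2. Open state 3: 1a->3.
bb: 1b undefined. 1b->0: ok.
bc: 1c undefined. 1c->0: no, bab/bcbab meet in 3 with "b" left. 1c->1: ok.
ca: 2a undefined. 2a->0: no, caab/bbcab meet in 1. 2a->1: no, cabab/aaca meet in 1. 2a->2: no, c/aaca meet in 2. 2a->3: no, bab/bbcab meet in 3 with "b" left. Open state 4: 2a->4.
cb: 2b undefined. 2b->0: no, acbb/bcbab meet in 1. 2b->1: no, acbb/aaa meet in 0. 2b->2: ok.
baa: 3a undefined. 3a->0: ok.
bab: 3b undefined. 3b->0: no, bab/aaa meet in 0. 3b->1: no, bab/baab meet in 1. 3b->2: ok.
caa: 4a undefined. 4a->0: no, caacc/baacc meet in 2 with "c" left. 4a->1: no, caacc/baab meet in 1. 4a->2: ok.
cab: 4b undefined. 4b->0: no, cabab/baab meet in 1. 4b->1: ok.
cac: 4c undefined. 4c->0: ok.
cbc: 2c undefined. 2c->0: no, cbcbb/baacc meet in 0. 2c->1: no, caacc/baacc meet in 1. 2c->2: no, cabab/baacc meet in 2. 2c->3: ok.
caacc: 3c undefined. 3c->0: no, caacc/aaa meet in 0. 3c->1: no, caacc/bbcab meet in 1. 3c->2: ok.
All examples now run through 5 states with every (state, symbol) defined. Accept strings end in {2}, Reject strings end in {0,1,3,4}; accept={2}.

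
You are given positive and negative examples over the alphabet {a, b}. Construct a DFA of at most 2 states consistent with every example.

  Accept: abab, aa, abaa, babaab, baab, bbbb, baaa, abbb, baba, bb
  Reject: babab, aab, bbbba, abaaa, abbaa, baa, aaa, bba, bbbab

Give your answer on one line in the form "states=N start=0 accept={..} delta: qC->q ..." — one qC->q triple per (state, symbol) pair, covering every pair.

states=2 start=0 accept={0} delta: 0a->1 0b->1 1a->0 1b->0

Grow the machine one transition at a time. Run the examples from 0; the earliest place one falls off (shortest prefix, ties alphabetical) gets sent to the lowest-numbered state that keeps every Accept/Reject pair distinguishable — a pair clashes when both reach the same state with identical unread suffix — and to a fresh state only if none does.
a: 0a undefined. 0a->0: no, aa/aaa meet in 0. Open state 1: 0a->1.
b: 0b undefined. 0b->0: no, abab/babab meet in 1 with "bab" left. 0b->1: ok.
aa: 1a undefined. 1a->0: ok.
ab: 1b undefined. 1b->0: ok.
All examples now run through 2 states with every (state, symbol) defined. Accept strings end in {0}, Reject strings end in {1}; accept={0}.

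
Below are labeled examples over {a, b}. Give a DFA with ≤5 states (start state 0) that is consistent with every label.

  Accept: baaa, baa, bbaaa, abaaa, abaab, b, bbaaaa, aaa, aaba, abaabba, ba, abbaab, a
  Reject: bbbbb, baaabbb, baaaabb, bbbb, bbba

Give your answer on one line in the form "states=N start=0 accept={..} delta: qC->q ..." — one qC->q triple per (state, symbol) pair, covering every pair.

states=4 start=0 accept={0,1} delta: 0a->0 0b->1 1a->0 1b->2 2a->0 2b->3 3a->2 3b->2

Grow the machine one transition at a time. Run the examples from 0; the earliest place one falls off (shortest prefix, ties alphabetical) gets sent to the lowest-numbered state that keeps every Accept/Reject pair distinguishable — a pair clashes when both reach the same state with identical unread suffix — and to a fresh state only if none does.
a: 0a undefined. 0a->0: ok.
b: 0b undefined. 0b->0: no, baaa/bbbbb meet in 0. Open state 1: 0b->1.
ba: 1a undefined. 1a->0: ok.
bb: 1b undefined. 1b->0: no, baaa/baaaabb meet in 0. 1b->1: no, baaa/bbba meet in 0. Open state 2: 1b->2.
bba: 2a undefined. 2a->0: ok.
bbb: 2b undefined. 2b->0: no, baaa/baaabbb meet in 0. 2b->1: no, baaa/bbba meet in 0. 2b->2: no, baaa/bbba meet in 0. Open state 3: 2b->3.
bbba: 3a undefined. 3a->0: no, baaa/bbba meet in 0. 3a->1: no, abaab/bbba meet in 1. 3a->2: ok.
bbbb: 3b undefined. 3b->0: no, baaa/bbbb meet in 0. 3b->1: no, abaab/bbbb meet in 1. 3b->2: ok.
All examples now run through 4 states with every (state, symbol) defined. Accept strings end in {0,1}, Reject strings end in {2,3}; accept={0,1}.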